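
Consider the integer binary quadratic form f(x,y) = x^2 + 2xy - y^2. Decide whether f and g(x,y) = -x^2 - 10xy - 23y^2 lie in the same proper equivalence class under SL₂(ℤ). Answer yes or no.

D₁ = 8, D₂ = 8
river cycle of f (length 2): (-1, 2, 1), (1, 2, -1)
river cycle of g (length 2): (-1, 2, 1), (1, 2, -1)
cycles coincide ⇒ equivalent

yes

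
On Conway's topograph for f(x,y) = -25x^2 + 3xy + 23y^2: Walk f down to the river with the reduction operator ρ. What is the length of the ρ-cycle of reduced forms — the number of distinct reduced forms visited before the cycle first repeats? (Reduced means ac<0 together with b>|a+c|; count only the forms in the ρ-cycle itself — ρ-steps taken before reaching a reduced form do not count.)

D = 2309, ⌊√D⌋ = 48
river: ρ → (23,43,-5)
river: ρ → (-5,47,5)
river: ρ → (5,43,-23)
river: ρ → (-23,3,25)
river: ρ → (25,47,-1)
river: ρ → (-1,47,25)
river: ρ → (25,3,-23)
river: ρ → (-23,43,5)
river: ρ → (5,47,-5)
river: ρ → (-5,43,23)
river: ρ → (23,3,-25)
river: ρ → (-25,47,1)
river: ρ → (1,47,-25)
river: ρ → (-25,3,23)
ρ-cycle length = 14 (tail of 0 descent steps not counted)

14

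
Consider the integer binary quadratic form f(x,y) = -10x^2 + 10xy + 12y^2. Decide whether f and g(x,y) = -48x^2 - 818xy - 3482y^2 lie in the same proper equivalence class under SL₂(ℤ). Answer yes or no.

D₁ = 580, D₂ = 580
river cycle of f (length 10): (12, 14, -8), (-8, 18, 8), (8, 14, -12), (-12, 10, 10), (10, 10, -12), (-12, 14, 8), (8, 18, -8), (-8, 14, 12), (12, 10, -10), (-10, 10, 12)
river cycle of g (length 10): (-8, 18, 8), (8, 14, -12), (-12, 10, 10), (10, 10, -12), (-12, 14, 8), (8, 18, -8), (-8, 14, 12), (12, 10, -10), (-10, 10, 12), (12, 14, -8)
cycles coincide ⇒ equivalent

yes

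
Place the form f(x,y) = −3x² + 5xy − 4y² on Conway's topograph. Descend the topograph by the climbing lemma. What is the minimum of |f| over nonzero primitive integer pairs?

translate: b→1 (≡-5 mod 6), so (3,-5,4)→(3,1,2)
flip: (3,1,2)→(2,-1,3)
reduced (well bottom): (2,-1,3) with a≤c, −a<b≤a
well minimum |f| = |-2| = 2 (negative-definite)

2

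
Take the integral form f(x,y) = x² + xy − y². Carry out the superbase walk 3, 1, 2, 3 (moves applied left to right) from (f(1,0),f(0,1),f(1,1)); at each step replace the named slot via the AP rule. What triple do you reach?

start (1,-1,1) = (f(1,0),f(0,1),f(1,1))
replace slot 3: 2·(1+(-1)) − 1 = -1 → (1,-1,-1)
replace slot 1: 2·((-1)+(-1)) − 1 = -5 → (-5,-1,-1)
replace slot 2: 2·((-5)+(-1)) − (-1) = -11 → (-5,-11,-1)
replace slot 3: 2·((-5)+(-11)) − (-1) = -31 → (-5,-11,-31)

-5,-11,-31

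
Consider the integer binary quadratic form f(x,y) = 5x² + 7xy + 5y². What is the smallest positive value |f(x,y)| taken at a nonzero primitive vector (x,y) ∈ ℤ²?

translate: b→-3 (≡7 mod 10), so (5,7,5)→(5,-3,3)
flip: (5,-3,3)→(3,3,5)
reduced (well bottom): (3,3,5) with a≤c, −a<b≤a
well minimum = a = 3

3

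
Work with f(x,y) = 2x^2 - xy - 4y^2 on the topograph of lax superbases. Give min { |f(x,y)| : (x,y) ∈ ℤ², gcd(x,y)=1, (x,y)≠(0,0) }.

descent: ρ → (-4,1,2)
descent: ρ → (2,3,-3)  [lands on river]
river: ρ → (-3,3,2)
river: ρ → (2,5,-1)
river: ρ → (-1,5,2)
closes: descent 2, river 4
min |a| on river = 1

1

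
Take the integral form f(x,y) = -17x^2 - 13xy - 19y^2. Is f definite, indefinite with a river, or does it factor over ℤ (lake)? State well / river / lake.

D = b²−4ac = (-13)² − 4·(-17)·(-19) = -1123
D < 0 ⇒ definite ⇒ every region one sign ⇒ single well

well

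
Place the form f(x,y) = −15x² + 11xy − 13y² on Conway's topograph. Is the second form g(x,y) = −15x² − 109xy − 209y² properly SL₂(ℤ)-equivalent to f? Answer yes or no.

D₁ = -659, D₂ = -659
f is negative-definite; reduce −f:
−f: flip: (15,-11,13)→(13,11,15)
−f: reduced (well bottom): (13,11,15) with a≤c, −a<b≤a
flip sign back: reduced form of f is (-13,-11,-15)
g is negative-definite; reduce −g:
−g: translate: b→-11 (≡109 mod 30), so (15,109,209)→(15,-11,13)
−g: flip: (15,-11,13)→(13,11,15)
−g: reduced (well bottom): (13,11,15) with a≤c, −a<b≤a
flip sign back: reduced form of g is (-13,-11,-15)
reduced forms (-13, -11, -15) vs (-13, -11, -15) ⇒ equivalent

yes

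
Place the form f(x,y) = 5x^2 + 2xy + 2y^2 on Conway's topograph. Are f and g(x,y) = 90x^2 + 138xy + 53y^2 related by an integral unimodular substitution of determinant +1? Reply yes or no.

D₁ = -36, D₂ = -36
f: flip: (5,2,2)→(2,-2,5)
f: translate: b→2 (≡-2 mod 4), so (2,-2,5)→(2,2,5)
f: reduced (well bottom): (2,2,5) with a≤c, −a<b≤a
g: translate: b→-42 (≡138 mod 180), so (90,138,53)→(90,-42,5)
g: flip: (90,-42,5)→(5,42,90)
g: translate: b→2 (≡42 mod 10), so (5,42,90)→(5,2,2)
g: flip: (5,2,2)→(2,-2,5)
g: translate: b→2 (≡-2 mod 4), so (2,-2,5)→(2,2,5)
g: reduced (well bottom): (2,2,5) with a≤c, −a<b≤a
reduced forms (2, 2, 5) vs (2, 2, 5) ⇒ equivalent

yes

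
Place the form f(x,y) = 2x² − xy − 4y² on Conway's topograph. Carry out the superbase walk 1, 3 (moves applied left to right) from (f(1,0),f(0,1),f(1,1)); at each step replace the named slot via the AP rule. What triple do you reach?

start (2,-4,-3) = (f(1,0),f(0,1),f(1,1))
replace slot 1: 2·((-4)+(-3)) − 2 = -16 → (-16,-4,-3)
replace slot 3: 2·((-16)+(-4)) − (-3) = -37 → (-16,-4,-37)

-16,-4,-37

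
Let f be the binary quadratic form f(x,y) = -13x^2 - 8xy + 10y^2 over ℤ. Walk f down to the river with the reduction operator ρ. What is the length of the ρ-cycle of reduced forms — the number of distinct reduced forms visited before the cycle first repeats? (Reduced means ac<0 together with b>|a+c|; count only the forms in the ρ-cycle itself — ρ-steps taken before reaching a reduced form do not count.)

D = 584, ⌊√D⌋ = 24
descent: ρ → (10,8,-13)  [lands on river]
river: ρ → (-13,18,5)
river: ρ → (5,22,-5)
river: ρ → (-5,18,13)
river: ρ → (13,8,-10)
river: ρ → (-10,12,11)
river: ρ → (11,10,-11)
river: ρ → (-11,12,10)
ρ-cycle length = 8 (tail of 1 descent step not counted)

8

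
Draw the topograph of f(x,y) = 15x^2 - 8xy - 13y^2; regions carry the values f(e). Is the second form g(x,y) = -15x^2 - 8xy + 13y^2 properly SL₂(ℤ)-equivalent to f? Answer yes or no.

D₁ = 844, D₂ = 844
river cycle of f (length 26): (-13, 8, 15), (15, 22, -6), (-6, 26, 7), (7, 16, -21), (-21, 26, 2), (2, 26, -21), (-21, 16, 7), (7, 26, -6), (-6, 22, 15), (15, 8, -13), … (16 more)
river cycle of g (length 26): (13, 8, -15), (-15, 22, 6), (6, 26, -7), (-7, 16, 21), (21, 26, -2), (-2, 26, 21), (21, 16, -7), (-7, 26, 6), (6, 22, -15), (-15, 8, 13), … (16 more)
cycles differ ⇒ inequivalent

no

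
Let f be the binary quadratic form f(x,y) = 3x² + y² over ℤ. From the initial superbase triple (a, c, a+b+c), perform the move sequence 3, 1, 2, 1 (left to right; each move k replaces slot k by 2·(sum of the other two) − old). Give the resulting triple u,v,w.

start (3,1,4) = (f(1,0),f(0,1),f(1,1))
replace slot 3: 2·(3+1) − 4 = 4 → (3,1,4)
replace slot 1: 2·(1+4) − 3 = 7 → (7,1,4)
replace slot 2: 2·(7+4) − 1 = 21 → (7,21,4)
replace slot 1: 2·(21+4) − 7 = 43 → (43,21,4)

43,21,4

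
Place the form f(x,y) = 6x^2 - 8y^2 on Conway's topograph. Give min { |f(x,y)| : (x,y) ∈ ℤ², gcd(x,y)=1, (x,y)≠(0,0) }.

descent: ρ → (-8,0,6)
descent: ρ → (6,12,-2)  [lands on river]
river: ρ → (-2,12,6)
closes: descent 2, river 2
min |a| on river = 2

2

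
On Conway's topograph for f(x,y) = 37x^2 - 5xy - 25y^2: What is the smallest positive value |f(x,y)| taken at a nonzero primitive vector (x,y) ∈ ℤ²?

descent: ρ → (-25,55,7)  [lands on river]
river: ρ → (7,57,-17)
river: ρ → (-17,45,25)
river: ρ → (25,55,-7)
river: ρ → (-7,57,17)
river: ρ → (17,45,-25)
closes: descent 1, river 6
min |a| on river = 7

7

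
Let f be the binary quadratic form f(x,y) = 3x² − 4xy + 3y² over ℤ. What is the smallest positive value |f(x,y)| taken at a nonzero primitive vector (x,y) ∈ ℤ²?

translate: b→2 (≡-4 mod 6), so (3,-4,3)→(3,2,2)
flip: (3,2,2)→(2,-2,3)
translate: b→2 (≡-2 mod 4), so (2,-2,3)→(2,2,3)
reduced (well bottom): (2,2,3) with a≤c, −a<b≤a
well minimum = a = 2

2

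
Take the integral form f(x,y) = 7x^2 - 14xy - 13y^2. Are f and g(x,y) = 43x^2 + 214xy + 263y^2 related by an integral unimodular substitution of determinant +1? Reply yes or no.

D₁ = 560, D₂ = 560
river cycle of f (length 6): (-13, 14, 7), (7, 14, -13), (-13, 12, 8), (8, 20, -5), (-5, 20, 8), (8, 12, -13)
river cycle of g (length 6): (7, 14, -13), (-13, 12, 8), (8, 20, -5), (-5, 20, 8), (8, 12, -13), (-13, 14, 7)
cycles coincide ⇒ equivalent

yes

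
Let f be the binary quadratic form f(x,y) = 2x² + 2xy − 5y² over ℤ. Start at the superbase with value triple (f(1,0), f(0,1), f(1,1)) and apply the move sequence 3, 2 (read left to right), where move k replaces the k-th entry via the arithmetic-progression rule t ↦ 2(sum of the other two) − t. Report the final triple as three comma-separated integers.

start (2,-5,-1) = (f(1,0),f(0,1),f(1,1))
replace slot 3: 2·(2+(-5)) − (-1) = -5 → (2,-5,-5)
replace slot 2: 2·(2+(-5)) − (-5) = -1 → (2,-1,-5)

2,-1,-5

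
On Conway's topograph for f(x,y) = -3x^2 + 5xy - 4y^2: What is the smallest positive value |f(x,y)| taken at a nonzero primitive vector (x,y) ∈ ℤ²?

translate: b→1 (≡-5 mod 6), so (3,-5,4)→(3,1,2)
flip: (3,1,2)→(2,-1,3)
reduced (well bottom): (2,-1,3) with a≤c, −a<b≤a
well minimum |f| = |-2| = 2 (negative-definite)

2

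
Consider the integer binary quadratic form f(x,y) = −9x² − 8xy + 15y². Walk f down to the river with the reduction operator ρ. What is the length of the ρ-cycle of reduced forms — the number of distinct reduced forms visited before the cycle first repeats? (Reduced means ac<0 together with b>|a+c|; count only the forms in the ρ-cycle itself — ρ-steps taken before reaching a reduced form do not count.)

D = 604, ⌊√D⌋ = 24
descent: ρ → (15,8,-9)  [lands on river]
river: ρ → (-9,10,14)
river: ρ → (14,18,-5)
river: ρ → (-5,22,6)
river: ρ → (6,14,-17)
river: ρ → (-17,20,3)
river: ρ → (3,22,-10)
river: ρ → (-10,18,7)
river: ρ → (7,24,-1)
river: ρ → (-1,24,7)
river: ρ → (7,18,-10)
river: ρ → (-10,22,3)
river: ρ → (3,20,-17)
river: ρ → (-17,14,6)
river: ρ → (6,22,-5)
river: ρ → (-5,18,14)
river: ρ → (14,10,-9)
river: ρ → (-9,8,15)
river: ρ → (15,22,-2)
river: ρ → (-2,22,15)
ρ-cycle length = 20 (tail of 1 descent step not counted)

20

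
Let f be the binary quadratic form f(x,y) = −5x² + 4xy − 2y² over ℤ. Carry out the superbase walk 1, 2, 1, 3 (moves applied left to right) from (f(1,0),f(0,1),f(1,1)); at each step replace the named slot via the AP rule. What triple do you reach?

start (-5,-2,-3) = (f(1,0),f(0,1),f(1,1))
replace slot 1: 2·((-2)+(-3)) − (-5) = -5 → (-5,-2,-3)
replace slot 2: 2·((-5)+(-3)) − (-2) = -14 → (-5,-14,-3)
replace slot 1: 2·((-14)+(-3)) − (-5) = -29 → (-29,-14,-3)
replace slot 3: 2·((-29)+(-14)) − (-3) = -83 → (-29,-14,-83)

-29,-14,-83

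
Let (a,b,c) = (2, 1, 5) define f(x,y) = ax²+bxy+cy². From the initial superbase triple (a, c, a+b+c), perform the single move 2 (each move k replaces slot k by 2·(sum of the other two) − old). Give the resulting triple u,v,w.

start (2,5,8) = (f(1,0),f(0,1),f(1,1))
replace slot 2: 2·(2+8) − 5 = 15 → (2,15,8)

2,15,8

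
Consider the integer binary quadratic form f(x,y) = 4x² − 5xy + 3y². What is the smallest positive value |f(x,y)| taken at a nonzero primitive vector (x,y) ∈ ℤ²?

translate: b→3 (≡-5 mod 8), so (4,-5,3)→(4,3,2)
flip: (4,3,2)→(2,-3,4)
translate: b→1 (≡-3 mod 4), so (2,-3,4)→(2,1,3)
reduced (well bottom): (2,1,3) with a≤c, −a<b≤a
well minimum = a = 2

2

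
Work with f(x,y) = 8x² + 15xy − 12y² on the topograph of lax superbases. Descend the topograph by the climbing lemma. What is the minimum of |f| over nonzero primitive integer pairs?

river: ρ → (-12,9,11)
river: ρ → (11,13,-10)
river: ρ → (-10,7,14)
river: ρ → (14,21,-3)
river: ρ → (-3,21,14)
river: ρ → (14,7,-10)
river: ρ → (-10,13,11)
river: ρ → (11,9,-12)
river: ρ → (-12,15,8)
river: ρ → (8,17,-10)
river: ρ → (-10,23,2)
river: ρ → (2,21,-21)
river: ρ → (-21,21,2)
river: ρ → (2,23,-10)
river: ρ → (-10,17,8)
river: ρ → (8,15,-12)
closes: descent 0, river 16
min |a| on river = 2

2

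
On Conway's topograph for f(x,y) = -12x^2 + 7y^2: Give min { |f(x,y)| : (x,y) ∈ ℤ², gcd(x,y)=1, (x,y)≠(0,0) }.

descent: ρ → (7,14,-5)  [lands on river]
river: ρ → (-5,16,4)
river: ρ → (4,16,-5)
river: ρ → (-5,14,7)
closes: descent 1, river 4
min |a| on river = 4

4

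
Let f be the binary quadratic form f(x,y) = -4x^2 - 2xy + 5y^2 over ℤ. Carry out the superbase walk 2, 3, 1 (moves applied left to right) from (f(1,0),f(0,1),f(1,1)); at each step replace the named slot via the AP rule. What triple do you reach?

start (-4,5,-1) = (f(1,0),f(0,1),f(1,1))
replace slot 2: 2·((-4)+(-1)) − 5 = -15 → (-4,-15,-1)
replace slot 3: 2·((-4)+(-15)) − (-1) = -37 → (-4,-15,-37)
replace slot 1: 2·((-15)+(-37)) − (-4) = -100 → (-100,-15,-37)

-100,-15,-37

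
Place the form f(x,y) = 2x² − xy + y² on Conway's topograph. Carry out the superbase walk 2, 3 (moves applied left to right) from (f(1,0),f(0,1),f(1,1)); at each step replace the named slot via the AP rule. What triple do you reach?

start (2,1,2) = (f(1,0),f(0,1),f(1,1))
replace slot 2: 2·(2+2) − 1 = 7 → (2,7,2)
replace slot 3: 2·(2+7) − 2 = 16 → (2,7,16)

2,7,16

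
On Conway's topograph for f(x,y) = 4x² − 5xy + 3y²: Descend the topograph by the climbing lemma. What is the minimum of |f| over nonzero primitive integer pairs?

translate: b→3 (≡-5 mod 8), so (4,-5,3)→(4,3,2)
flip: (4,3,2)→(2,-3,4)
translate: b→1 (≡-3 mod 4), so (2,-3,4)→(2,1,3)
reduced (well bottom): (2,1,3) with a≤c, −a<b≤a
well minimum = a = 2

2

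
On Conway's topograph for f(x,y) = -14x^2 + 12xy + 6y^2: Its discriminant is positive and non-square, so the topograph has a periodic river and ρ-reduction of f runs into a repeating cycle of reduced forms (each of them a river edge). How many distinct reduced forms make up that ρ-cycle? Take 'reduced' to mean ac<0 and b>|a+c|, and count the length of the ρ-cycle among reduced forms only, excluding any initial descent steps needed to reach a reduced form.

D = 480, ⌊√D⌋ = 21
river: ρ → (6,12,-14)
river: ρ → (-14,16,4)
river: ρ → (4,16,-14)
river: ρ → (-14,12,6)
ρ-cycle length = 4 (tail of 0 descent steps not counted)

4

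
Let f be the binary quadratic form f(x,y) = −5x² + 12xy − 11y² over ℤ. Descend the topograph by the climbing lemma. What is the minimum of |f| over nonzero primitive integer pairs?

translate: b→-2 (≡-12 mod 10), so (5,-12,11)→(5,-2,4)
flip: (5,-2,4)→(4,2,5)
reduced (well bottom): (4,2,5) with a≤c, −a<b≤a
well minimum |f| = |-4| = 4 (negative-definite)

4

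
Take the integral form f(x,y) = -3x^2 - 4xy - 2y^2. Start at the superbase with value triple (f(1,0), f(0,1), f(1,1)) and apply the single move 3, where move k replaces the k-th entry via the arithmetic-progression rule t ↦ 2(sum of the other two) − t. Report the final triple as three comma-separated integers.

start (-3,-2,-9) = (f(1,0),f(0,1),f(1,1))
replace slot 3: 2·((-3)+(-2)) − (-9) = -1 → (-3,-2,-1)

-3,-2,-1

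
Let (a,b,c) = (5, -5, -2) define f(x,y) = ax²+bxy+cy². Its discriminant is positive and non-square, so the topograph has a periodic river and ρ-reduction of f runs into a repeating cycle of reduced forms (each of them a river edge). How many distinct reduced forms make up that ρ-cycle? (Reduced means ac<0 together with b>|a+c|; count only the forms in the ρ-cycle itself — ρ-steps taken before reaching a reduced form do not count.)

D = 65, ⌊√D⌋ = 8
descent: ρ → (-2,5,5)  [lands on river]
river: ρ → (5,5,-2)
river: ρ → (-2,7,2)
river: ρ → (2,5,-5)
river: ρ → (-5,5,2)
river: ρ → (2,7,-2)
ρ-cycle length = 6 (tail of 1 descent step not counted)

6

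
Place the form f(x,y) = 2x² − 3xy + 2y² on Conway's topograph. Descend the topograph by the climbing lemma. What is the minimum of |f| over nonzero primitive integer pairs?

translate: b→1 (≡-3 mod 4), so (2,-3,2)→(2,1,1)
flip: (2,1,1)→(1,-1,2)
translate: b→1 (≡-1 mod 2), so (1,-1,2)→(1,1,2)
reduced (well bottom): (1,1,2) with a≤c, −a<b≤a
well minimum = a = 1

1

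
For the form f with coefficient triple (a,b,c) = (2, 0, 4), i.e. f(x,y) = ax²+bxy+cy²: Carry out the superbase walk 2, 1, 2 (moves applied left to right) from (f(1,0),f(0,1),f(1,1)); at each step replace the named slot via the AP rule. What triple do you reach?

start (2,4,6) = (f(1,0),f(0,1),f(1,1))
replace slot 2: 2·(2+6) − 4 = 12 → (2,12,6)
replace slot 1: 2·(12+6) − 2 = 34 → (34,12,6)
replace slot 2: 2·(34+6) − 12 = 68 → (34,68,6)

34,68,6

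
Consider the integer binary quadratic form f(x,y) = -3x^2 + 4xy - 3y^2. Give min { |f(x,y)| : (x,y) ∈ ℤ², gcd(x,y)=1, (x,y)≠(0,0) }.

translate: b→2 (≡-4 mod 6), so (3,-4,3)→(3,2,2)
flip: (3,2,2)→(2,-2,3)
translate: b→2 (≡-2 mod 4), so (2,-2,3)→(2,2,3)
reduced (well bottom): (2,2,3) with a≤c, −a<b≤a
well minimum |f| = |-2| = 2 (negative-definite)

2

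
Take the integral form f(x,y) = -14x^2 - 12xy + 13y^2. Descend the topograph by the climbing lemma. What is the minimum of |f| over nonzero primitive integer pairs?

descent: ρ → (13,12,-14)  [lands on river]
river: ρ → (-14,16,11)
river: ρ → (11,28,-2)
river: ρ → (-2,28,11)
river: ρ → (11,16,-14)
river: ρ → (-14,12,13)
river: ρ → (13,14,-13)
river: ρ → (-13,12,14)
river: ρ → (14,16,-11)
river: ρ → (-11,28,2)
river: ρ → (2,28,-11)
river: ρ → (-11,16,14)
river: ρ → (14,12,-13)
river: ρ → (-13,14,13)
closes: descent 1, river 14
min |a| on river = 2

2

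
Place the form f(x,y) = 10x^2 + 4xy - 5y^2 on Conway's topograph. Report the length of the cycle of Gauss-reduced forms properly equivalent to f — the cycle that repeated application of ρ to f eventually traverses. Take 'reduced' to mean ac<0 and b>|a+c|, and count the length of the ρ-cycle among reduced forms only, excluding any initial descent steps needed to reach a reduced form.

D = 216, ⌊√D⌋ = 14
descent: ρ → (-5,6,9)  [lands on river]
river: ρ → (9,12,-2)
river: ρ → (-2,12,9)
river: ρ → (9,6,-5)
river: ρ → (-5,14,1)
river: ρ → (1,14,-5)
ρ-cycle length = 6 (tail of 1 descent step not counted)

6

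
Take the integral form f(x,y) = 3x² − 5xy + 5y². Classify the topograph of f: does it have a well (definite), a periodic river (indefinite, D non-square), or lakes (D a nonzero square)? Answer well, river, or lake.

D = b²−4ac = (-5)² − 4·3·5 = -35
D < 0 ⇒ definite ⇒ every region one sign ⇒ single well

well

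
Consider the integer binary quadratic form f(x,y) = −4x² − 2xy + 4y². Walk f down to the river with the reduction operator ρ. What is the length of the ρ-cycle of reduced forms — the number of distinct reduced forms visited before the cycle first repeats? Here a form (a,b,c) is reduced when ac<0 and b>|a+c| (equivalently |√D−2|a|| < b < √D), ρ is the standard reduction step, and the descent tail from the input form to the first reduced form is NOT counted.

D = 68, ⌊√D⌋ = 8
descent: ρ → (4,2,-4)  [lands on river]
river: ρ → (-4,6,2)
river: ρ → (2,6,-4)
river: ρ → (-4,2,4)
river: ρ → (4,6,-2)
river: ρ → (-2,6,4)
ρ-cycle length = 6 (tail of 1 descent step not counted)

6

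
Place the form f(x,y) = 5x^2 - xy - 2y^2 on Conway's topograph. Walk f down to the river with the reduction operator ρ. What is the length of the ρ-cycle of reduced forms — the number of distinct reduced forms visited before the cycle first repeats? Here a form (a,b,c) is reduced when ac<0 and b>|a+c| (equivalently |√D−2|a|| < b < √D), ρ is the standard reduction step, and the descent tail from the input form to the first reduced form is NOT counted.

D = 41, ⌊√D⌋ = 6
descent: ρ → (-2,5,2)  [lands on river]
river: ρ → (2,3,-4)
river: ρ → (-4,5,1)
river: ρ → (1,5,-4)
river: ρ → (-4,3,2)
river: ρ → (2,5,-2)
river: ρ → (-2,3,4)
river: ρ → (4,5,-1)
river: ρ → (-1,5,4)
river: ρ → (4,3,-2)
ρ-cycle length = 10 (tail of 1 descent step not counted)

10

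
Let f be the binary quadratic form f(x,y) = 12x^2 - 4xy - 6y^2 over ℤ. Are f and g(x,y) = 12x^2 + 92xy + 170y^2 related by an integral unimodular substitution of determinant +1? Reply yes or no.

D₁ = 304, D₂ = 304
river cycle of f (length 6): (-6, 16, 2), (2, 16, -6), (-6, 8, 10), (10, 12, -4), (-4, 12, 10), (10, 8, -6)
river cycle of g (length 6): (-6, 16, 2), (2, 16, -6), (-6, 8, 10), (10, 12, -4), (-4, 12, 10), (10, 8, -6)
cycles coincide ⇒ equivalent

yes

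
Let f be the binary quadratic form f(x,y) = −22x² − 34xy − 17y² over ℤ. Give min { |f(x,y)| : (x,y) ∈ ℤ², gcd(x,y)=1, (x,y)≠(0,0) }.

translate: b→-10 (≡34 mod 44), so (22,34,17)→(22,-10,5)
flip: (22,-10,5)→(5,10,22)
translate: b→0 (≡10 mod 10), so (5,10,22)→(5,0,17)
reduced (well bottom): (5,0,17) with a≤c, −a<b≤a
well minimum |f| = |-5| = 5 (negative-definite)

5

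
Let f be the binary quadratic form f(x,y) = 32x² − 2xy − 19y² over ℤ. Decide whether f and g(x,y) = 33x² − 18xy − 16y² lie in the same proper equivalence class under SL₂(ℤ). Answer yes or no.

D₁ = 2436, D₂ = 2436
river cycle of f (length 12): (-19, 40, 11), (11, 48, -3), (-3, 48, 11), (11, 40, -19), (-19, 36, 15), (15, 24, -31), (-31, 38, 8), (8, 42, -21), (-21, 42, 8), (8, 38, -31), … (2 more)
river cycle of g (length 12): (-16, 18, 33), (33, 48, -1), (-1, 48, 33), (33, 18, -16), (-16, 46, 5), (5, 44, -25), (-25, 6, 24), (24, 42, -7), (-7, 42, 24), (24, 6, -25), … (2 more)
cycles differ ⇒ inequivalent

no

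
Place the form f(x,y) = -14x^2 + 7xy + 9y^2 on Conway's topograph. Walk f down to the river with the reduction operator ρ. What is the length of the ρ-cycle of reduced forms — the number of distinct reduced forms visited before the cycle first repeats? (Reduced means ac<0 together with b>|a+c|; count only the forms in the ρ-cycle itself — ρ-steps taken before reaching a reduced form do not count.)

D = 553, ⌊√D⌋ = 23
river: ρ → (9,11,-12)
river: ρ → (-12,13,8)
river: ρ → (8,19,-6)
river: ρ → (-6,17,11)
river: ρ → (11,5,-12)
river: ρ → (-12,19,4)
river: ρ → (4,21,-7)
river: ρ → (-7,21,4)
river: ρ → (4,19,-12)
river: ρ → (-12,5,11)
river: ρ → (11,17,-6)
river: ρ → (-6,19,8)
river: ρ → (8,13,-12)
river: ρ → (-12,11,9)
river: ρ → (9,7,-14)
river: ρ → (-14,21,2)
river: ρ → (2,23,-3)
river: ρ → (-3,19,16)
river: ρ → (16,13,-6)
river: ρ → (-6,23,1)
river: ρ → (1,23,-6)
river: ρ → (-6,13,16)
river: ρ → (16,19,-3)
river: ρ → (-3,23,2)
river: ρ → (2,21,-14)
river: ρ → (-14,7,9)
ρ-cycle length = 26 (tail of 0 descent steps not counted)

26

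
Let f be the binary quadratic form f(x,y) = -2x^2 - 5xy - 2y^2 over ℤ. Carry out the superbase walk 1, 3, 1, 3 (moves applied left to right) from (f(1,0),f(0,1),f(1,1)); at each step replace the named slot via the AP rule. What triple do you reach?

start (-2,-2,-9) = (f(1,0),f(0,1),f(1,1))
replace slot 1: 2·((-2)+(-9)) − (-2) = -20 → (-20,-2,-9)
replace slot 3: 2·((-20)+(-2)) − (-9) = -35 → (-20,-2,-35)
replace slot 1: 2·((-2)+(-35)) − (-20) = -54 → (-54,-2,-35)
replace slot 3: 2·((-54)+(-2)) − (-35) = -77 → (-54,-2,-77)

-54,-2,-77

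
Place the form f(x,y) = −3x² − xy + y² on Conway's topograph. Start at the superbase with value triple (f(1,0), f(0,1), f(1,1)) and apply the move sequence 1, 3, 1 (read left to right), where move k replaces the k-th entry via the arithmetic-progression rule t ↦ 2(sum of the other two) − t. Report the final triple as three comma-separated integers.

start (-3,1,-3) = (f(1,0),f(0,1),f(1,1))
replace slot 1: 2·(1+(-3)) − (-3) = -1 → (-1,1,-3)
replace slot 3: 2·((-1)+1) − (-3) = 3 → (-1,1,3)
replace slot 1: 2·(1+3) − (-1) = 9 → (9,1,3)

9,1,3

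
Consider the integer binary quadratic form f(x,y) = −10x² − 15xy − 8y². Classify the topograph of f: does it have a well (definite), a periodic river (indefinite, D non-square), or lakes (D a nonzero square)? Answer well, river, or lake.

D = b²−4ac = (-15)² − 4·(-10)·(-8) = -95
D < 0 ⇒ definite ⇒ every region one sign ⇒ single well

well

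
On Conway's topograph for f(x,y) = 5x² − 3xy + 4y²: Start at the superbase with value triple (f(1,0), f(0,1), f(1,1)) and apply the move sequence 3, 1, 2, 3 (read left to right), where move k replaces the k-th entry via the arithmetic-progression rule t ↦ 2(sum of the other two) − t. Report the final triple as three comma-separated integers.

start (5,4,6) = (f(1,0),f(0,1),f(1,1))
replace slot 3: 2·(5+4) − 6 = 12 → (5,4,12)
replace slot 1: 2·(4+12) − 5 = 27 → (27,4,12)
replace slot 2: 2·(27+12) − 4 = 74 → (27,74,12)
replace slot 3: 2·(27+74) − 12 = 190 → (27,74,190)

27,74,190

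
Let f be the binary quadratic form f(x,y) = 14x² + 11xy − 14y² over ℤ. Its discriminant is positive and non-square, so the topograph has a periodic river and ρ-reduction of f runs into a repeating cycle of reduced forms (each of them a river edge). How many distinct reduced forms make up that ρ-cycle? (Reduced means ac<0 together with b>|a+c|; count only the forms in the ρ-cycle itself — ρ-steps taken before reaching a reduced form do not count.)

D = 905, ⌊√D⌋ = 30
river: ρ → (-14,17,11)
river: ρ → (11,27,-4)
river: ρ → (-4,29,4)
river: ρ → (4,27,-11)
river: ρ → (-11,17,14)
river: ρ → (14,11,-14)
ρ-cycle length = 6 (tail of 0 descent steps not counted)

6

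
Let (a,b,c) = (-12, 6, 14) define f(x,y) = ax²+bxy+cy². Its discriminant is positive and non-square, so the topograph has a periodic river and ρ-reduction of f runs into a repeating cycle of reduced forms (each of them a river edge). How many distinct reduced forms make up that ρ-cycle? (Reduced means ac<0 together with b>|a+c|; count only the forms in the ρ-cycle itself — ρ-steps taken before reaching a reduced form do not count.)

D = 708, ⌊√D⌋ = 26
river: ρ → (14,22,-4)
river: ρ → (-4,26,2)
river: ρ → (2,26,-4)
river: ρ → (-4,22,14)
river: ρ → (14,6,-12)
river: ρ → (-12,18,8)
river: ρ → (8,14,-16)
river: ρ → (-16,18,6)
river: ρ → (6,18,-16)
river: ρ → (-16,14,8)
river: ρ → (8,18,-12)
river: ρ → (-12,6,14)
ρ-cycle length = 12 (tail of 0 descent steps not counted)

12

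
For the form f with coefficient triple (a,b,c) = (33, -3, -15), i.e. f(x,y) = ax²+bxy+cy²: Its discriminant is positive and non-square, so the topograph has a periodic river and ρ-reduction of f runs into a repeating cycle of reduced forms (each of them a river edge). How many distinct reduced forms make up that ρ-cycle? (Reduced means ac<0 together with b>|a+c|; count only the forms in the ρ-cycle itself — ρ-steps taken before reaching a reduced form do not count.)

D = 1989, ⌊√D⌋ = 44
descent: ρ → (-15,33,15)  [lands on river]
river: ρ → (15,27,-21)
river: ρ → (-21,15,21)
river: ρ → (21,27,-15)
ρ-cycle length = 4 (tail of 1 descent step not counted)

4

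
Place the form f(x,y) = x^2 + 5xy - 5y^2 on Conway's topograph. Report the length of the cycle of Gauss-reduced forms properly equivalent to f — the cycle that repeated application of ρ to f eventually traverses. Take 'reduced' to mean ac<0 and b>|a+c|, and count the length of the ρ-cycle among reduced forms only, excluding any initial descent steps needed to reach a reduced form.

D = 45, ⌊√D⌋ = 6
river: ρ → (-5,5,1)
river: ρ → (1,5,-5)
ρ-cycle length = 2 (tail of 0 descent steps not counted)

2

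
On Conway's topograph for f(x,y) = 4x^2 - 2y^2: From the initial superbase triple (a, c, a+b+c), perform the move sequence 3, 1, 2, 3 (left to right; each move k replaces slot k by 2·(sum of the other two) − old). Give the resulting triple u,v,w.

start (4,-2,2) = (f(1,0),f(0,1),f(1,1))
replace slot 3: 2·(4+(-2)) − 2 = 2 → (4,-2,2)
replace slot 1: 2·((-2)+2) − 4 = -4 → (-4,-2,2)
replace slot 2: 2·((-4)+2) − (-2) = -2 → (-4,-2,2)
replace slot 3: 2·((-4)+(-2)) − 2 = -14 → (-4,-2,-14)

-4,-2,-14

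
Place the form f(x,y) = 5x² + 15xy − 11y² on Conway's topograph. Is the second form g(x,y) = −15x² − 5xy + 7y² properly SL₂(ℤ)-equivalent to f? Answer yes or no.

D₁ = 445, D₂ = 445
river cycle of f (length 10): (-11, 7, 9), (9, 11, -9), (-9, 7, 11), (11, 15, -5), (-5, 15, 11), (11, 7, -9), (-9, 11, 9), (9, 7, -11), (-11, 15, 5), (5, 15, -11)
river cycle of g (length 6): (7, 19, -3), (-3, 17, 13), (13, 9, -7), (-7, 19, 3), (3, 17, -13), (-13, 9, 7)
cycles differ ⇒ inequivalent

no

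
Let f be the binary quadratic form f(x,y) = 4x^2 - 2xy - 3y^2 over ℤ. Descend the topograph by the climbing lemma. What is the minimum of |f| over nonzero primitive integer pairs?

descent: ρ → (-3,2,4)  [lands on river]
river: ρ → (4,6,-1)
river: ρ → (-1,6,4)
river: ρ → (4,2,-3)
river: ρ → (-3,4,3)
river: ρ → (3,2,-4)
river: ρ → (-4,6,1)
river: ρ → (1,6,-4)
river: ρ → (-4,2,3)
river: ρ → (3,4,-3)
closes: descent 1, river 10
min |a| on river = 1

1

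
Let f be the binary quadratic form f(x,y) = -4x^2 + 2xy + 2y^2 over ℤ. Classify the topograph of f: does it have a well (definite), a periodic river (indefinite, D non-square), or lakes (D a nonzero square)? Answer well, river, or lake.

D = b²−4ac = 2² − 4·(-4)·2 = 36
D = 6² is a perfect square ⇒ form factors over ℤ ⇒ lakes

lake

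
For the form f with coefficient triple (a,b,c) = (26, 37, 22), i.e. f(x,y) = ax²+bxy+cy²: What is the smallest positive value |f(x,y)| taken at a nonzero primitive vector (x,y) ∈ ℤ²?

translate: b→-15 (≡37 mod 52), so (26,37,22)→(26,-15,11)
flip: (26,-15,11)→(11,15,26)
translate: b→-7 (≡15 mod 22), so (11,15,26)→(11,-7,22)
reduced (well bottom): (11,-7,22) with a≤c, −a<b≤a
well minimum = a = 11

11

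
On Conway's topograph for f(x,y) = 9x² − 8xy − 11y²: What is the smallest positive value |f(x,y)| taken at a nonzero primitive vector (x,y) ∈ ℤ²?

descent: ρ → (-11,8,9)  [lands on river]
river: ρ → (9,10,-10)
river: ρ → (-10,10,9)
river: ρ → (9,8,-11)
river: ρ → (-11,14,6)
river: ρ → (6,10,-15)
river: ρ → (-15,20,1)
river: ρ → (1,20,-15)
river: ρ → (-15,10,6)
river: ρ → (6,14,-11)
closes: descent 1, river 10
min |a| on river = 1

1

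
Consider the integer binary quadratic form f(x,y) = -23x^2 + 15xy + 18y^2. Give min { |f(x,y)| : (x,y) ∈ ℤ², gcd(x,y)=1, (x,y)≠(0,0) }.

river: ρ → (18,21,-20)
river: ρ → (-20,19,19)
river: ρ → (19,19,-20)
river: ρ → (-20,21,18)
river: ρ → (18,15,-23)
river: ρ → (-23,31,10)
river: ρ → (10,29,-26)
river: ρ → (-26,23,13)
river: ρ → (13,29,-20)
river: ρ → (-20,11,22)
river: ρ → (22,33,-9)
river: ρ → (-9,39,10)
river: ρ → (10,41,-5)
river: ρ → (-5,39,18)
river: ρ → (18,33,-11)
river: ρ → (-11,33,18)
river: ρ → (18,39,-5)
river: ρ → (-5,41,10)
river: ρ → (10,39,-9)
river: ρ → (-9,33,22)
river: ρ → (22,11,-20)
river: ρ → (-20,29,13)
river: ρ → (13,23,-26)
river: ρ → (-26,29,10)
river: ρ → (10,31,-23)
river: ρ → (-23,15,18)
closes: descent 0, river 26
min |a| on river = 5

5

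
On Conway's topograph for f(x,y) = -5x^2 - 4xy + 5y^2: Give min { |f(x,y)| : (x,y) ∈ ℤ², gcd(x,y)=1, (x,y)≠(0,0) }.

descent: ρ → (5,4,-5)  [lands on river]
river: ρ → (-5,6,4)
river: ρ → (4,10,-1)
river: ρ → (-1,10,4)
river: ρ → (4,6,-5)
river: ρ → (-5,4,5)
river: ρ → (5,6,-4)
river: ρ → (-4,10,1)
river: ρ → (1,10,-4)
river: ρ → (-4,6,5)
closes: descent 1, river 10
min |a| on river = 1

1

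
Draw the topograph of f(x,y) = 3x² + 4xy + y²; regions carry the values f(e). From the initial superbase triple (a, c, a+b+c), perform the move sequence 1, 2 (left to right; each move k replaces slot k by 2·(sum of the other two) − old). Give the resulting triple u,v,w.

start (3,1,8) = (f(1,0),f(0,1),f(1,1))
replace slot 1: 2·(1+8) − 3 = 15 → (15,1,8)
replace slot 2: 2·(15+8) − 1 = 45 → (15,45,8)

15,45,8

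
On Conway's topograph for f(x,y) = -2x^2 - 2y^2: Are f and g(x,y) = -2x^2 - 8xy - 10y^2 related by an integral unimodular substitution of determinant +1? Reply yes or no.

D₁ = -16, D₂ = -16
f is negative-definite; reduce −f:
−f: reduced (well bottom): (2,0,2) with a≤c, −a<b≤a
flip sign back: reduced form of f is (-2,0,-2)
g is negative-definite; reduce −g:
−g: translate: b→0 (≡8 mod 4), so (2,8,10)→(2,0,2)
−g: reduced (well bottom): (2,0,2) with a≤c, −a<b≤a
flip sign back: reduced form of g is (-2,0,-2)
reduced forms (-2, 0, -2) vs (-2, 0, -2) ⇒ equivalent

yes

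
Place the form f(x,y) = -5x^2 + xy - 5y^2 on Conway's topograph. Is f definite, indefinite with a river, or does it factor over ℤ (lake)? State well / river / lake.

D = b²−4ac = 1² − 4·(-5)·(-5) = -99
D < 0 ⇒ definite ⇒ every region one sign ⇒ single well

well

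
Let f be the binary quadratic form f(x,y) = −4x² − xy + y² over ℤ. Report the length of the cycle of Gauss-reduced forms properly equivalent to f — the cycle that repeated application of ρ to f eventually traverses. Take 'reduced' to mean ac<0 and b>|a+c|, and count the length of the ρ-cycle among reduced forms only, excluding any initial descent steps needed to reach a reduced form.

D = 17, ⌊√D⌋ = 4
descent: ρ → (1,3,-2)  [lands on river]
river: ρ → (-2,1,2)
river: ρ → (2,3,-1)
river: ρ → (-1,3,2)
river: ρ → (2,1,-2)
river: ρ → (-2,3,1)
ρ-cycle length = 6 (tail of 1 descent step not counted)

6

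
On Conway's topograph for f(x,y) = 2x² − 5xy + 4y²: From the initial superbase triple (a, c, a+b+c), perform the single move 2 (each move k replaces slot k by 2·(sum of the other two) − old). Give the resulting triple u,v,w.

start (2,4,1) = (f(1,0),f(0,1),f(1,1))
replace slot 2: 2·(2+1) − 4 = 2 → (2,2,1)

2,2,1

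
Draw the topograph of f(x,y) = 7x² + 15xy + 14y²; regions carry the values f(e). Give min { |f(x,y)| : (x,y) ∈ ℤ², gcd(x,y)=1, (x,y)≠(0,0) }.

translate: b→1 (≡15 mod 14), so (7,15,14)→(7,1,6)
flip: (7,1,6)→(6,-1,7)
reduced (well bottom): (6,-1,7) with a≤c, −a<b≤a
well minimum = a = 6

6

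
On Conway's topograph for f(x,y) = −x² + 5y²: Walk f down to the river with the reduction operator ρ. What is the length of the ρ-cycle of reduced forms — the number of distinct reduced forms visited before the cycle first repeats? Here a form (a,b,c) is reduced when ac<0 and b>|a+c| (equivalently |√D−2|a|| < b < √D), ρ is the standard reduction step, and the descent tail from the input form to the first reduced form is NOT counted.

D = 20, ⌊√D⌋ = 4
descent: ρ → (5,0,-1)
descent: ρ → (-1,4,1)  [lands on river]
river: ρ → (1,4,-1)
ρ-cycle length = 2 (tail of 2 descent steps not counted)

2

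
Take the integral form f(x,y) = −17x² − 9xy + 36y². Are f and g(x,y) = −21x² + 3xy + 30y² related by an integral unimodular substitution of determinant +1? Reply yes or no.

D₁ = 2529, D₂ = 2529
river cycle of f (length 52): (-17, 25, 28), (28, 31, -14), (-14, 25, 34), (34, 43, -5), (-5, 47, 16), (16, 49, -2), (-2, 47, 40), (40, 33, -9), (-9, 39, 28), (28, 17, -20), … (42 more)
river cycle of g (length 30): (-21, 45, 6), (6, 39, -42), (-42, 45, 3), (3, 45, -42), (-42, 39, 6), (6, 45, -21), (-21, 39, 12), (12, 33, -30), (-30, 27, 15), (15, 33, -24), … (20 more)
cycles differ ⇒ inequivalent

no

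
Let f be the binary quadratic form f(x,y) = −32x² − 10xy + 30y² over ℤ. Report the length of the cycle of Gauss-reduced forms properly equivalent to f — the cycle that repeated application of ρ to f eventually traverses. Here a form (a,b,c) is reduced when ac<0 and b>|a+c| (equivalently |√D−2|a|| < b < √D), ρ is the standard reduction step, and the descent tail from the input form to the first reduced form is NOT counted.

D = 3940, ⌊√D⌋ = 62
descent: ρ → (30,10,-32)  [lands on river]
river: ρ → (-32,54,8)
river: ρ → (8,58,-18)
river: ρ → (-18,50,20)
river: ρ → (20,30,-38)
river: ρ → (-38,46,12)
river: ρ → (12,50,-30)
river: ρ → (-30,10,32)
river: ρ → (32,54,-8)
river: ρ → (-8,58,18)
river: ρ → (18,50,-20)
river: ρ → (-20,30,38)
river: ρ → (38,46,-12)
river: ρ → (-12,50,30)
ρ-cycle length = 14 (tail of 1 descent step not counted)

14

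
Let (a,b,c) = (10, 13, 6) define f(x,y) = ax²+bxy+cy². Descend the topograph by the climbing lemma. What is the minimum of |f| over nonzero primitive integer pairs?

translate: b→-7 (≡13 mod 20), so (10,13,6)→(10,-7,3)
flip: (10,-7,3)→(3,7,10)
translate: b→1 (≡7 mod 6), so (3,7,10)→(3,1,6)
reduced (well bottom): (3,1,6) with a≤c, −a<b≤a
well minimum = a = 3

3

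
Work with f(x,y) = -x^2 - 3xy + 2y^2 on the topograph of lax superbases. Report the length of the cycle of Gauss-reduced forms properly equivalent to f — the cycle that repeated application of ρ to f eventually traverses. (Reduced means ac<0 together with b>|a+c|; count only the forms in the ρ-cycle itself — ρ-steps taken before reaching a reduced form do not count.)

D = 17, ⌊√D⌋ = 4
descent: ρ → (2,3,-1)  [lands on river]
river: ρ → (-1,3,2)
river: ρ → (2,1,-2)
river: ρ → (-2,3,1)
river: ρ → (1,3,-2)
river: ρ → (-2,1,2)
ρ-cycle length = 6 (tail of 1 descent step not counted)

6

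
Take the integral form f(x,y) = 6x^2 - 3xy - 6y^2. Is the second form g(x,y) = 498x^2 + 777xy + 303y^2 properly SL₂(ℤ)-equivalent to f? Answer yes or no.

D₁ = 153, D₂ = 153
river cycle of f (length 6): (-6, 3, 6), (6, 9, -3), (-3, 9, 6), (6, 3, -6), (-6, 9, 3), (3, 9, -6)
river cycle of g (length 6): (3, 9, -6), (-6, 3, 6), (6, 9, -3), (-3, 9, 6), (6, 3, -6), (-6, 9, 3)
cycles coincide ⇒ equivalent

yes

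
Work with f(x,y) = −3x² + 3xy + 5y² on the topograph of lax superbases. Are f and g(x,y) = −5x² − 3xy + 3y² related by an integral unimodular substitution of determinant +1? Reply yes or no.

D₁ = 69, D₂ = 69
river cycle of f (length 4): (5, 7, -1), (-1, 7, 5), (5, 3, -3), (-3, 3, 5)
river cycle of g (length 4): (3, 3, -5), (-5, 7, 1), (1, 7, -5), (-5, 3, 3)
cycles differ ⇒ inequivalent

no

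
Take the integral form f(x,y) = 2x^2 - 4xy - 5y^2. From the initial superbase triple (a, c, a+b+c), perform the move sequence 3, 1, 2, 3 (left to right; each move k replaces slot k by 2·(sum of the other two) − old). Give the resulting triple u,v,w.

start (2,-5,-7) = (f(1,0),f(0,1),f(1,1))
replace slot 3: 2·(2+(-5)) − (-7) = 1 → (2,-5,1)
replace slot 1: 2·((-5)+1) − 2 = -10 → (-10,-5,1)
replace slot 2: 2·((-10)+1) − (-5) = -13 → (-10,-13,1)
replace slot 3: 2·((-10)+(-13)) − 1 = -47 → (-10,-13,-47)

-10,-13,-47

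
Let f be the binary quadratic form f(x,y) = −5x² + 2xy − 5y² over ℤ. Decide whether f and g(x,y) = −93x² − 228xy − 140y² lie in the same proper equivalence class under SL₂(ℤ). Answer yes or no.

D₁ = -96, D₂ = -96
f is negative-definite; reduce −f:
−f: flip: (5,-2,5)→(5,2,5)
−f: reduced (well bottom): (5,2,5) with a≤c, −a<b≤a
flip sign back: reduced form of f is (-5,-2,-5)
g is negative-definite; reduce −g:
−g: translate: b→42 (≡228 mod 186), so (93,228,140)→(93,42,5)
−g: flip: (93,42,5)→(5,-42,93)
−g: translate: b→-2 (≡-42 mod 10), so (5,-42,93)→(5,-2,5)
−g: flip: (5,-2,5)→(5,2,5)
−g: reduced (well bottom): (5,2,5) with a≤c, −a<b≤a
flip sign back: reduced form of g is (-5,-2,-5)
reduced forms (-5, -2, -5) vs (-5, -2, -5) ⇒ equivalent

yes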